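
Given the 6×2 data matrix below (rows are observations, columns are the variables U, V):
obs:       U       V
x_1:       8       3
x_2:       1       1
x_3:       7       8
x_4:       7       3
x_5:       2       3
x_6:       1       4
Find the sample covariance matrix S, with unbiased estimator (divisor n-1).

Step 1 — column means:
  mean(U) = (8 + 1 + 7 + 7 + 2 + 1) / 6 = 26/6 = 4.3333
  mean(V) = (3 + 1 + 8 + 3 + 3 + 4) / 6 = 22/6 = 3.6667

Step 2 — sample covariance S[i,j] = (1/(n-1)) · Σ_k (x_{k,i} - mean_i) · (x_{k,j} - mean_j), with n-1 = 5.
  S[U,U] = ((3.6667)·(3.6667) + (-3.3333)·(-3.3333) + (2.6667)·(2.6667) + (2.6667)·(2.6667) + (-2.3333)·(-2.3333) + (-3.3333)·(-3.3333)) / 5 = 55.3333/5 = 11.0667
  S[U,V] = ((3.6667)·(-0.6667) + (-3.3333)·(-2.6667) + (2.6667)·(4.3333) + (2.6667)·(-0.6667) + (-2.3333)·(-0.6667) + (-3.3333)·(0.3333)) / 5 = 16.6667/5 = 3.3333
  S[V,V] = ((-0.6667)·(-0.6667) + (-2.6667)·(-2.6667) + (4.3333)·(4.3333) + (-0.6667)·(-0.6667) + (-0.6667)·(-0.6667) + (0.3333)·(0.3333)) / 5 = 27.3333/5 = 5.4667

S is symmetric (S[j,i] = S[i,j]). Assembling:

S = [[11.0667, 3.3333],
 [3.3333, 5.4667]]


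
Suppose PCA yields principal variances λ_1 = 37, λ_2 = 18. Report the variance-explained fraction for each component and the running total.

Step 1 — total variance = trace(Sigma) = Σ λ_i = 37 + 18 = 55.

Step 2 — fraction explained by component i = λ_i / Σ λ:
  PC1: 37/55 = 0.6727
  PC2: 18/55 = 0.3273

Step 3 — cumulative fraction after k components = (λ_1 + ... + λ_k) / Σ λ:
  k = 1: 37/55 = 0.6727
  k = 2: (37 + 18)/55 = 55/55 = 1

Summary (fraction, with percent):

explained: PC1 0.6727 (67.27%), PC2 0.3273 (32.73%);  cumulative: 0.6727, 1


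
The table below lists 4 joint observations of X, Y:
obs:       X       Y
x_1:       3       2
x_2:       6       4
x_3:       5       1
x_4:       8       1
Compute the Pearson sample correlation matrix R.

Step 1 — column means:
  mean(X) = (3 + 6 + 5 + 8) / 4 = 22/4 = 5.5
  mean(Y) = (2 + 4 + 1 + 1) / 4 = 8/4 = 2

Step 2 — sample variances and covariances s[i,j] = (1/(n-1)) · Σ_k (x_{k,i} - mean_i) · (x_{k,j} - mean_j), with n-1 = 3:
  s[X,X] = ((-2.5)·(-2.5) + (0.5)·(0.5) + (-0.5)·(-0.5) + (2.5)·(2.5)) / 3 = 13/3 = 4.3333
  s[X,Y] = ((-2.5)·(0) + (0.5)·(2) + (-0.5)·(-1) + (2.5)·(-1)) / 3 = -1/3 = -0.3333
  s[Y,Y] = ((0)·(0) + (2)·(2) + (-1)·(-1) + (-1)·(-1)) / 3 = 6/3 = 2
  Sample standard deviations s_i = √(s[i,i]):
  s(X) = √(4.3333) = 2.0817
  s(Y) = √(2) = 1.4142

Step 3 — r_{ij} = s_{ij} / (s_i · s_j):
  r[X,X] = 1 (diagonal).
  r[X,Y] = -0.3333 / (2.0817 · 1.4142) = -0.3333 / 2.9439 = -0.1132
  r[Y,Y] = 1 (diagonal).

R is symmetric with unit diagonal. Assembling:

R = [[1, -0.1132],
 [-0.1132, 1]]


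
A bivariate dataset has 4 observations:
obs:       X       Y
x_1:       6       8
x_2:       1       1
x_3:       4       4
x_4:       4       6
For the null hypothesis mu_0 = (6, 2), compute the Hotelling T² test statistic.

Step 1 — sample mean vector:
  mean(X) = (6 + 1 + 4 + 4) / 4 = 15/4 = 3.75
  mean(Y) = (8 + 1 + 4 + 6) / 4 = 19/4 = 4.75
  x̄ = (3.75, 4.75),  deviation x̄ - mu_0 = (3.75, 4.75) - (6, 2) = (-2.25, 2.75).

Step 2 — sample covariance matrix, S[i,j] = (1/(n-1)) · Σ_k (x_{k,i} - mean_i) · (x_{k,j} - mean_j), divisor n-1 = 3:
  S[X,X] = ((2.25)·(2.25) + (-2.75)·(-2.75) + (0.25)·(0.25) + (0.25)·(0.25)) / 3 = 12.75/3 = 4.25
  S[X,Y] = ((2.25)·(3.25) + (-2.75)·(-3.75) + (0.25)·(-0.75) + (0.25)·(1.25)) / 3 = 17.75/3 = 5.9167
  S[Y,Y] = ((3.25)·(3.25) + (-3.75)·(-3.75) + (-0.75)·(-0.75) + (1.25)·(1.25)) / 3 = 26.75/3 = 8.9167
  S = [[4.25, 5.9167],
 [5.9167, 8.9167]].

Step 3 — invert S. det(S) = 4.25·8.9167 - (5.9167)² = 2.8889.
  S^{-1} = (1/det) · [[d, -b], [-b, a]] = [[3.0865, -2.0481],
 [-2.0481, 1.4712]].

Step 4 — quadratic form (x̄ - mu_0)^T · S^{-1} · (x̄ - mu_0):
  S^{-1} · (x̄ - mu_0) = (-12.5769, 8.6538),
  (x̄ - mu_0)^T · [...] = (-2.25)·(-12.5769) + (2.75)·(8.6538) = 52.0962.

Step 5 — scale by n: T² = 4 · 52.0962 = 208.3846.

T² ≈ 208.3846


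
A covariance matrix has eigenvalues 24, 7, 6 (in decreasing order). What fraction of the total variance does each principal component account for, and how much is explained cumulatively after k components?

Step 1 — total variance = trace(Sigma) = Σ λ_i = 24 + 7 + 6 = 37.

Step 2 — fraction explained by component i = λ_i / Σ λ:
  PC1: 24/37 = 0.6486
  PC2: 7/37 = 0.1892
  PC3: 6/37 = 0.1622

Step 3 — cumulative fraction after k components = (λ_1 + ... + λ_k) / Σ λ:
  k = 1: 24/37 = 0.6486
  k = 2: (24 + 7)/37 = 31/37 = 0.8378
  k = 3: (24 + 7 + 6)/37 = 37/37 = 1

Summary (fraction, with percent):

explained: PC1 0.6486 (64.86%), PC2 0.1892 (18.92%), PC3 0.1622 (16.22%);  cumulative: 0.6486, 0.8378, 1


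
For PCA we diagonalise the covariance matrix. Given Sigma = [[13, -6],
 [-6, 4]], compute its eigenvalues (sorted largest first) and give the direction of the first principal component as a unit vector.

Step 1 — characteristic polynomial of 2×2 Sigma:
  det(Sigma - λI) = λ² - trace · λ + det = 0.
  trace = 13 + 4 = 17, det = 13·4 - (-6)² = 16.
Step 2 — discriminant:
  Δ = trace² - 4·det = 289 - 64 = 225.
Step 3 — eigenvalues:
  λ = (trace ± √Δ)/2 = (17 ± 15)/2,
  λ_1 = 16,  λ_2 = 1.

Step 4 — unit eigenvector for λ_1: solve (Sigma - λ_1 I)v = 0. First row:
  (13 - 16)·v_x + (-6)·v_y = 0, i.e. (-3)·v_x + (-6)·v_y = 0,
  so v ∝ (b, λ_1 - a) = (-6, 3); multiply by -1 so the first entry is positive: u = (6, -3).
  ||u|| = √((6)² + (-3)²) = √(45) ≈ 6.7082,
  v_1 = u/||u|| ≈ (0.8944, -0.4472) (||v_1|| = 1).

λ_1 = 16,  λ_2 = 1;  v_1 ≈ (0.8944, -0.4472)


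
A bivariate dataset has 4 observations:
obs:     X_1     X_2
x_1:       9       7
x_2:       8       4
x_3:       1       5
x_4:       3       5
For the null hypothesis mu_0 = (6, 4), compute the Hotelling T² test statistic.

Step 1 — sample mean vector:
  mean(X_1) = (9 + 8 + 1 + 3) / 4 = 21/4 = 5.25
  mean(X_2) = (7 + 4 + 5 + 5) / 4 = 21/4 = 5.25
  x̄ = (5.25, 5.25),  deviation x̄ - mu_0 = (5.25, 5.25) - (6, 4) = (-0.75, 1.25).

Step 2 — sample covariance matrix, S[i,j] = (1/(n-1)) · Σ_k (x_{k,i} - mean_i) · (x_{k,j} - mean_j), divisor n-1 = 3:
  S[X_1,X_1] = ((3.75)·(3.75) + (2.75)·(2.75) + (-4.25)·(-4.25) + (-2.25)·(-2.25)) / 3 = 44.75/3 = 14.9167
  S[X_1,X_2] = ((3.75)·(1.75) + (2.75)·(-1.25) + (-4.25)·(-0.25) + (-2.25)·(-0.25)) / 3 = 4.75/3 = 1.5833
  S[X_2,X_2] = ((1.75)·(1.75) + (-1.25)·(-1.25) + (-0.25)·(-0.25) + (-0.25)·(-0.25)) / 3 = 4.75/3 = 1.5833
  S = [[14.9167, 1.5833],
 [1.5833, 1.5833]].

Step 3 — invert S. det(S) = 14.9167·1.5833 - (1.5833)² = 21.1111.
  S^{-1} = (1/det) · [[d, -b], [-b, a]] = [[0.075, -0.075],
 [-0.075, 0.7066]].

Step 4 — quadratic form (x̄ - mu_0)^T · S^{-1} · (x̄ - mu_0):
  S^{-1} · (x̄ - mu_0) = (-0.15, 0.9395),
  (x̄ - mu_0)^T · [...] = (-0.75)·(-0.15) + (1.25)·(0.9395) = 1.2868.

Step 5 — scale by n: T² = 4 · 1.2868 = 5.1474.

T² ≈ 5.1474


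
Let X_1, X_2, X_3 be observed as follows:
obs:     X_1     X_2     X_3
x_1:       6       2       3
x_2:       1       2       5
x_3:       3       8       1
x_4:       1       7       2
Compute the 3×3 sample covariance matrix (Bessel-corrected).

Step 1 — column means:
  mean(X_1) = (6 + 1 + 3 + 1) / 4 = 11/4 = 2.75
  mean(X_2) = (2 + 2 + 8 + 7) / 4 = 19/4 = 4.75
  mean(X_3) = (3 + 5 + 1 + 2) / 4 = 11/4 = 2.75

Step 2 — sample covariance S[i,j] = (1/(n-1)) · Σ_k (x_{k,i} - mean_i) · (x_{k,j} - mean_j), with n-1 = 3.
  S[X_1,X_1] = ((3.25)·(3.25) + (-1.75)·(-1.75) + (0.25)·(0.25) + (-1.75)·(-1.75)) / 3 = 16.75/3 = 5.5833
  S[X_1,X_2] = ((3.25)·(-2.75) + (-1.75)·(-2.75) + (0.25)·(3.25) + (-1.75)·(2.25)) / 3 = -7.25/3 = -2.4167
  S[X_1,X_3] = ((3.25)·(0.25) + (-1.75)·(2.25) + (0.25)·(-1.75) + (-1.75)·(-0.75)) / 3 = -2.25/3 = -0.75
  S[X_2,X_2] = ((-2.75)·(-2.75) + (-2.75)·(-2.75) + (3.25)·(3.25) + (2.25)·(2.25)) / 3 = 30.75/3 = 10.25
  S[X_2,X_3] = ((-2.75)·(0.25) + (-2.75)·(2.25) + (3.25)·(-1.75) + (2.25)·(-0.75)) / 3 = -14.25/3 = -4.75
  S[X_3,X_3] = ((0.25)·(0.25) + (2.25)·(2.25) + (-1.75)·(-1.75) + (-0.75)·(-0.75)) / 3 = 8.75/3 = 2.9167

S is symmetric (S[j,i] = S[i,j]). Assembling:

S = [[5.5833, -2.4167, -0.75],
 [-2.4167, 10.25, -4.75],
 [-0.75, -4.75, 2.9167]]


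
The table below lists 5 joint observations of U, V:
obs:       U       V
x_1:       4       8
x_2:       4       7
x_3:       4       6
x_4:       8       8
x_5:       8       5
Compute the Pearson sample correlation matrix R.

Step 1 — column means:
  mean(U) = (4 + 4 + 4 + 8 + 8) / 5 = 28/5 = 5.6
  mean(V) = (8 + 7 + 6 + 8 + 5) / 5 = 34/5 = 6.8

Step 2 — sample variances and covariances s[i,j] = (1/(n-1)) · Σ_k (x_{k,i} - mean_i) · (x_{k,j} - mean_j), with n-1 = 4:
  s[U,U] = ((-1.6)·(-1.6) + (-1.6)·(-1.6) + (-1.6)·(-1.6) + (2.4)·(2.4) + (2.4)·(2.4)) / 4 = 19.2/4 = 4.8
  s[U,V] = ((-1.6)·(1.2) + (-1.6)·(0.2) + (-1.6)·(-0.8) + (2.4)·(1.2) + (2.4)·(-1.8)) / 4 = -2.4/4 = -0.6
  s[V,V] = ((1.2)·(1.2) + (0.2)·(0.2) + (-0.8)·(-0.8) + (1.2)·(1.2) + (-1.8)·(-1.8)) / 4 = 6.8/4 = 1.7
  Sample standard deviations s_i = √(s[i,i]):
  s(U) = √(4.8) = 2.1909
  s(V) = √(1.7) = 1.3038

Step 3 — r_{ij} = s_{ij} / (s_i · s_j):
  r[U,U] = 1 (diagonal).
  r[U,V] = -0.6 / (2.1909 · 1.3038) = -0.6 / 2.8566 = -0.21
  r[V,V] = 1 (diagonal).

R is symmetric with unit diagonal. Assembling:

R = [[1, -0.21],
 [-0.21, 1]]


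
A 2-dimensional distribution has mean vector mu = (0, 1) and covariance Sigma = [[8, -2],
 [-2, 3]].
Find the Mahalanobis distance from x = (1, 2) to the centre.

Step 1 — centre the observation: (x - mu) = (1, 1).

Step 2 — invert Sigma. det(Sigma) = 8·3 - (-2)² = 20.
  Sigma^{-1} = (1/det) · [[d, -b], [-b, a]] = [[0.15, 0.1],
 [0.1, 0.4]].

Step 3 — form the quadratic (x - mu)^T · Sigma^{-1} · (x - mu):
  Sigma^{-1} · (x - mu) = (0.25, 0.5).
  (x - mu)^T · [Sigma^{-1} · (x - mu)] = (1)·(0.25) + (1)·(0.5) = 0.75.

Step 4 — take square root: d = √(0.75) ≈ 0.866.

d(x, mu) = √(0.75) ≈ 0.866


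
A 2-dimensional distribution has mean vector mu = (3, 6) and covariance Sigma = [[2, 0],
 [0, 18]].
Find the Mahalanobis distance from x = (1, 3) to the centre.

Step 1 — centre the observation: (x - mu) = (-2, -3).

Step 2 — invert Sigma. det(Sigma) = 2·18 - (0)² = 36.
  Sigma^{-1} = (1/det) · [[d, -b], [-b, a]] = [[0.5, 0],
 [0, 0.0556]].

Step 3 — form the quadratic (x - mu)^T · Sigma^{-1} · (x - mu):
  Sigma^{-1} · (x - mu) = (-1, -0.1667).
  (x - mu)^T · [Sigma^{-1} · (x - mu)] = (-2)·(-1) + (-3)·(-0.1667) = 2.5.

Step 4 — take square root: d = √(2.5) ≈ 1.5811.

d(x, mu) = √(2.5) ≈ 1.5811


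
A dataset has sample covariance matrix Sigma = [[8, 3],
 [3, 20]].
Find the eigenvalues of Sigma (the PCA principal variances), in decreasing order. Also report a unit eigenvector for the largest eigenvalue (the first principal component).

Step 1 — characteristic polynomial of 2×2 Sigma:
  det(Sigma - λI) = λ² - trace · λ + det = 0.
  trace = 8 + 20 = 28, det = 8·20 - (3)² = 151.
Step 2 — discriminant:
  Δ = trace² - 4·det = 784 - 604 = 180.
Step 3 — eigenvalues:
  λ = (trace ± √Δ)/2 = (28 ± 13.4164)/2,
  λ_1 = 20.7082,  λ_2 = 7.2918.

Step 4 — unit eigenvector for λ_1: solve (Sigma - λ_1 I)v = 0. First row:
  (8 - 20.7082)·v_x + (3)·v_y = 0, i.e. (-12.7082)·v_x + (3)·v_y = 0,
  so v ∝ (b, λ_1 - a) = (3, 12.7082) = u.
  ||u|| = √((3)² + (12.7082)²) = √(170.4984) ≈ 13.0575,
  v_1 = u/||u|| ≈ (0.2298, 0.9732) (||v_1|| = 1).

λ_1 = 20.7082,  λ_2 = 7.2918;  v_1 ≈ (0.2298, 0.9732)


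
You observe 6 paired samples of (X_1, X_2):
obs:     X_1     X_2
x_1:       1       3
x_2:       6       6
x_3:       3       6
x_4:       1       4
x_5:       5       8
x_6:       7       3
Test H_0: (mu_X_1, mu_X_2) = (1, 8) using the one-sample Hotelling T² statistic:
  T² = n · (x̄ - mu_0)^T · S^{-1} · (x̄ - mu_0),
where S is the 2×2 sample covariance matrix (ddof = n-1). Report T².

Step 1 — sample mean vector:
  mean(X_1) = (1 + 6 + 3 + 1 + 5 + 7) / 6 = 23/6 = 3.8333
  mean(X_2) = (3 + 6 + 6 + 4 + 8 + 3) / 6 = 30/6 = 5
  x̄ = (3.8333, 5),  deviation x̄ - mu_0 = (3.8333, 5) - (1, 8) = (2.8333, -3).

Step 2 — sample covariance matrix, S[i,j] = (1/(n-1)) · Σ_k (x_{k,i} - mean_i) · (x_{k,j} - mean_j), divisor n-1 = 5:
  S[X_1,X_1] = ((-2.8333)·(-2.8333) + (2.1667)·(2.1667) + (-0.8333)·(-0.8333) + (-2.8333)·(-2.8333) + (1.1667)·(1.1667) + (3.1667)·(3.1667)) / 5 = 32.8333/5 = 6.5667
  S[X_1,X_2] = ((-2.8333)·(-2) + (2.1667)·(1) + (-0.8333)·(1) + (-2.8333)·(-1) + (1.1667)·(3) + (3.1667)·(-2)) / 5 = 7/5 = 1.4
  S[X_2,X_2] = ((-2)·(-2) + (1)·(1) + (1)·(1) + (-1)·(-1) + (3)·(3) + (-2)·(-2)) / 5 = 20/5 = 4
  S = [[6.5667, 1.4],
 [1.4, 4]].

Step 3 — invert S. det(S) = 6.5667·4 - (1.4)² = 24.3067.
  S^{-1} = (1/det) · [[d, -b], [-b, a]] = [[0.1646, -0.0576],
 [-0.0576, 0.2702]].

Step 4 — quadratic form (x̄ - mu_0)^T · S^{-1} · (x̄ - mu_0):
  S^{-1} · (x̄ - mu_0) = (0.6391, -0.9737),
  (x̄ - mu_0)^T · [...] = (2.8333)·(0.6391) + (-3)·(-0.9737) = 4.7317.

Step 5 — scale by n: T² = 6 · 4.7317 = 28.39.

T² ≈ 28.39


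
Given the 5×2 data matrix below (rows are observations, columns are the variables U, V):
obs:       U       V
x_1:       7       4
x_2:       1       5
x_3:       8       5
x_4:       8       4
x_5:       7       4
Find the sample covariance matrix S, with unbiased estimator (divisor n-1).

Step 1 — column means:
  mean(U) = (7 + 1 + 8 + 8 + 7) / 5 = 31/5 = 6.2
  mean(V) = (4 + 5 + 5 + 4 + 4) / 5 = 22/5 = 4.4

Step 2 — sample covariance S[i,j] = (1/(n-1)) · Σ_k (x_{k,i} - mean_i) · (x_{k,j} - mean_j), with n-1 = 4.
  S[U,U] = ((0.8)·(0.8) + (-5.2)·(-5.2) + (1.8)·(1.8) + (1.8)·(1.8) + (0.8)·(0.8)) / 4 = 34.8/4 = 8.7
  S[U,V] = ((0.8)·(-0.4) + (-5.2)·(0.6) + (1.8)·(0.6) + (1.8)·(-0.4) + (0.8)·(-0.4)) / 4 = -3.4/4 = -0.85
  S[V,V] = ((-0.4)·(-0.4) + (0.6)·(0.6) + (0.6)·(0.6) + (-0.4)·(-0.4) + (-0.4)·(-0.4)) / 4 = 1.2/4 = 0.3

S is symmetric (S[j,i] = S[i,j]). Assembling:

S = [[8.7, -0.85],
 [-0.85, 0.3]]


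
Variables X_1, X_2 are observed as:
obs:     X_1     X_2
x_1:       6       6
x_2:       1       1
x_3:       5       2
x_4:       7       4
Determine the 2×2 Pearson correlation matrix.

Step 1 — column means:
  mean(X_1) = (6 + 1 + 5 + 7) / 4 = 19/4 = 4.75
  mean(X_2) = (6 + 1 + 2 + 4) / 4 = 13/4 = 3.25

Step 2 — sample variances and covariances s[i,j] = (1/(n-1)) · Σ_k (x_{k,i} - mean_i) · (x_{k,j} - mean_j), with n-1 = 3:
  s[X_1,X_1] = ((1.25)·(1.25) + (-3.75)·(-3.75) + (0.25)·(0.25) + (2.25)·(2.25)) / 3 = 20.75/3 = 6.9167
  s[X_1,X_2] = ((1.25)·(2.75) + (-3.75)·(-2.25) + (0.25)·(-1.25) + (2.25)·(0.75)) / 3 = 13.25/3 = 4.4167
  s[X_2,X_2] = ((2.75)·(2.75) + (-2.25)·(-2.25) + (-1.25)·(-1.25) + (0.75)·(0.75)) / 3 = 14.75/3 = 4.9167
  Sample standard deviations s_i = √(s[i,i]):
  s(X_1) = √(6.9167) = 2.63
  s(X_2) = √(4.9167) = 2.2174

Step 3 — r_{ij} = s_{ij} / (s_i · s_j):
  r[X_1,X_1] = 1 (diagonal).
  r[X_1,X_2] = 4.4167 / (2.63 · 2.2174) = 4.4167 / 5.8315 = 0.7574
  r[X_2,X_2] = 1 (diagonal).

R is symmetric with unit diagonal. Assembling:

R = [[1, 0.7574],
 [0.7574, 1]]


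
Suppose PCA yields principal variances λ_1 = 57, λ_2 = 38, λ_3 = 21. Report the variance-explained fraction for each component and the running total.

Step 1 — total variance = trace(Sigma) = Σ λ_i = 57 + 38 + 21 = 116.

Step 2 — fraction explained by component i = λ_i / Σ λ:
  PC1: 57/116 = 0.4914
  PC2: 38/116 = 0.3276
  PC3: 21/116 = 0.181

Step 3 — cumulative fraction after k components = (λ_1 + ... + λ_k) / Σ λ:
  k = 1: 57/116 = 0.4914
  k = 2: (57 + 38)/116 = 95/116 = 0.819
  k = 3: (57 + 38 + 21)/116 = 116/116 = 1

Summary (fraction, with percent):

explained: PC1 0.4914 (49.14%), PC2 0.3276 (32.76%), PC3 0.181 (18.1%);  cumulative: 0.4914, 0.819, 1


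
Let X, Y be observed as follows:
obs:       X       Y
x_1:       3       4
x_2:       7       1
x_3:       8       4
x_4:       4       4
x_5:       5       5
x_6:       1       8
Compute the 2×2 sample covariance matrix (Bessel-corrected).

Step 1 — column means:
  mean(X) = (3 + 7 + 8 + 4 + 5 + 1) / 6 = 28/6 = 4.6667
  mean(Y) = (4 + 1 + 4 + 4 + 5 + 8) / 6 = 26/6 = 4.3333

Step 2 — sample covariance S[i,j] = (1/(n-1)) · Σ_k (x_{k,i} - mean_i) · (x_{k,j} - mean_j), with n-1 = 5.
  S[X,X] = ((-1.6667)·(-1.6667) + (2.3333)·(2.3333) + (3.3333)·(3.3333) + (-0.6667)·(-0.6667) + (0.3333)·(0.3333) + (-3.6667)·(-3.6667)) / 5 = 33.3333/5 = 6.6667
  S[X,Y] = ((-1.6667)·(-0.3333) + (2.3333)·(-3.3333) + (3.3333)·(-0.3333) + (-0.6667)·(-0.3333) + (0.3333)·(0.6667) + (-3.6667)·(3.6667)) / 5 = -21.3333/5 = -4.2667
  S[Y,Y] = ((-0.3333)·(-0.3333) + (-3.3333)·(-3.3333) + (-0.3333)·(-0.3333) + (-0.3333)·(-0.3333) + (0.6667)·(0.6667) + (3.6667)·(3.6667)) / 5 = 25.3333/5 = 5.0667

S is symmetric (S[j,i] = S[i,j]). Assembling:

S = [[6.6667, -4.2667],
 [-4.2667, 5.0667]]


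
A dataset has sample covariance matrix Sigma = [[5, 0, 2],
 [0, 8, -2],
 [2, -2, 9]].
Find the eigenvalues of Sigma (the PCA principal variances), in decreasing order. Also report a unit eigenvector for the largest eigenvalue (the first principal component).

Step 1 — characteristic polynomial p(λ) = det(λI - Sigma) = λ³ - tr·λ² + c_1·λ - det, where tr = trace, c_1 = sum of the principal 2×2 minors, det = det(Sigma):
  tr = 5 + 8 + 9 = 22,
  c_1 = (5·8 - (0)²) + (5·9 - (2)²) + (8·9 - (-2)²) = 40 + 41 + 68 = 149,
  det = 5·(8·9 - (-2)²) - (0)·((0)·9 - (-2)·(2)) + (2)·((0)·(-2) - 8·(2)) = 5·(68) - (0)·(4) + (2)·(-16) = 308.
  So p(λ) = λ³ - 22λ² + 149λ - 308.
Step 2 — look for an integer root (rational root theorem: any rational root is an integer divisor of 308). Testing λ = 4:
  p(4) = 64 - 352 + 596 - 308 = 0  ✓
  Dividing out (λ - 4): p(λ) = (λ - 4)(λ² - 18λ + 77).
Step 3 — remaining eigenvalues from the quadratic λ² - 18λ + 77 = 0:
  Δ = 18² - 4·77 = 324 - 308 = 16,  λ = (18 ± √16)/2 = (18 ± 4)/2 = 11 or 7.
  Sorted: λ_1 = 11,  λ_2 = 7,  λ_3 = 4  (check: sum = 22 = tr ✓).

Step 4 — unit eigenvector for λ_1 = 11: v spans the null space of (Sigma - λ_1 I), whose rows are
  r_1 = (-6, 0, 2),  r_2 = (0, -3, -2),  r_3 = (2, -2, -2).
  v is orthogonal to every row, so take v ∝ r_1 × r_2 = ((0)·(-2) - (2)·(-3), (2)·(0) - (-6)·(-2), (-6)·(-3) - (0)·(0)) = (6, -12, 18).
  Rescale (divide by 6): u = (1, -2, 3).
  ||u|| = √((1)² + (-2)² + (3)²) = √(14) ≈ 3.7417,  v_1 = u/||u|| ≈ (0.2673, -0.5345, 0.8018) (||v_1|| = 1).

λ_1 = 11,  λ_2 = 7,  λ_3 = 4;  v_1 ≈ (0.2673, -0.5345, 0.8018)


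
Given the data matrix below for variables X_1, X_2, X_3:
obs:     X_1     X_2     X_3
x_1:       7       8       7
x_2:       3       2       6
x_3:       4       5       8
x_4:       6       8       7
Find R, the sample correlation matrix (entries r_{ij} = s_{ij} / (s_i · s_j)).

Step 1 — column means:
  mean(X_1) = (7 + 3 + 4 + 6) / 4 = 20/4 = 5
  mean(X_2) = (8 + 2 + 5 + 8) / 4 = 23/4 = 5.75
  mean(X_3) = (7 + 6 + 8 + 7) / 4 = 28/4 = 7

Step 2 — sample variances and covariances s[i,j] = (1/(n-1)) · Σ_k (x_{k,i} - mean_i) · (x_{k,j} - mean_j), with n-1 = 3:
  s[X_1,X_1] = ((2)·(2) + (-2)·(-2) + (-1)·(-1) + (1)·(1)) / 3 = 10/3 = 3.3333
  s[X_1,X_2] = ((2)·(2.25) + (-2)·(-3.75) + (-1)·(-0.75) + (1)·(2.25)) / 3 = 15/3 = 5
  s[X_1,X_3] = ((2)·(0) + (-2)·(-1) + (-1)·(1) + (1)·(0)) / 3 = 1/3 = 0.3333
  s[X_2,X_2] = ((2.25)·(2.25) + (-3.75)·(-3.75) + (-0.75)·(-0.75) + (2.25)·(2.25)) / 3 = 24.75/3 = 8.25
  s[X_2,X_3] = ((2.25)·(0) + (-3.75)·(-1) + (-0.75)·(1) + (2.25)·(0)) / 3 = 3/3 = 1
  s[X_3,X_3] = ((0)·(0) + (-1)·(-1) + (1)·(1) + (0)·(0)) / 3 = 2/3 = 0.6667
  Sample standard deviations s_i = √(s[i,i]):
  s(X_1) = √(3.3333) = 1.8257
  s(X_2) = √(8.25) = 2.8723
  s(X_3) = √(0.6667) = 0.8165

Step 3 — r_{ij} = s_{ij} / (s_i · s_j):
  r[X_1,X_1] = 1 (diagonal).
  r[X_1,X_2] = 5 / (1.8257 · 2.8723) = 5 / 5.244 = 0.9535
  r[X_1,X_3] = 0.3333 / (1.8257 · 0.8165) = 0.3333 / 1.4907 = 0.2236
  r[X_2,X_2] = 1 (diagonal).
  r[X_2,X_3] = 1 / (2.8723 · 0.8165) = 1 / 2.3452 = 0.4264
  r[X_3,X_3] = 1 (diagonal).

R is symmetric with unit diagonal. Assembling:

R = [[1, 0.9535, 0.2236],
 [0.9535, 1, 0.4264],
 [0.2236, 0.4264, 1]]


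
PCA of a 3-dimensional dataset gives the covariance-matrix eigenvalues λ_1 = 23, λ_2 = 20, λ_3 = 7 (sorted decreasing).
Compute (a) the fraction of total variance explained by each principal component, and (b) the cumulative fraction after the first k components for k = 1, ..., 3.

Step 1 — total variance = trace(Sigma) = Σ λ_i = 23 + 20 + 7 = 50.

Step 2 — fraction explained by component i = λ_i / Σ λ:
  PC1: 23/50 = 0.46
  PC2: 20/50 = 0.4
  PC3: 7/50 = 0.14

Step 3 — cumulative fraction after k components = (λ_1 + ... + λ_k) / Σ λ:
  k = 1: 23/50 = 0.46
  k = 2: (23 + 20)/50 = 43/50 = 0.86
  k = 3: (23 + 20 + 7)/50 = 50/50 = 1

Summary (fraction, with percent):

explained: PC1 0.46 (46%), PC2 0.4 (40%), PC3 0.14 (14%);  cumulative: 0.46, 0.86, 1


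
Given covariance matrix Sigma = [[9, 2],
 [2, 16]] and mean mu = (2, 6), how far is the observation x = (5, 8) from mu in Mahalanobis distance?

Step 1 — centre the observation: (x - mu) = (3, 2).

Step 2 — invert Sigma. det(Sigma) = 9·16 - (2)² = 140.
  Sigma^{-1} = (1/det) · [[d, -b], [-b, a]] = [[0.1143, -0.0143],
 [-0.0143, 0.0643]].

Step 3 — form the quadratic (x - mu)^T · Sigma^{-1} · (x - mu):
  Sigma^{-1} · (x - mu) = (0.3143, 0.0857).
  (x - mu)^T · [Sigma^{-1} · (x - mu)] = (3)·(0.3143) + (2)·(0.0857) = 1.1143.

Step 4 — take square root: d = √(1.1143) ≈ 1.0556.

d(x, mu) = √(1.1143) ≈ 1.0556


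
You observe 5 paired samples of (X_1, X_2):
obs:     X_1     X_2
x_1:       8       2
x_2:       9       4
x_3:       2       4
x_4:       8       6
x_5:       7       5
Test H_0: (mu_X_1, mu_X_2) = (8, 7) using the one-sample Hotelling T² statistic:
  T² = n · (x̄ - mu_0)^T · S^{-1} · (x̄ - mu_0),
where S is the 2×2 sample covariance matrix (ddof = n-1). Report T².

Step 1 — sample mean vector:
  mean(X_1) = (8 + 9 + 2 + 8 + 7) / 5 = 34/5 = 6.8
  mean(X_2) = (2 + 4 + 4 + 6 + 5) / 5 = 21/5 = 4.2
  x̄ = (6.8, 4.2),  deviation x̄ - mu_0 = (6.8, 4.2) - (8, 7) = (-1.2, -2.8).

Step 2 — sample covariance matrix, S[i,j] = (1/(n-1)) · Σ_k (x_{k,i} - mean_i) · (x_{k,j} - mean_j), divisor n-1 = 4:
  S[X_1,X_1] = ((1.2)·(1.2) + (2.2)·(2.2) + (-4.8)·(-4.8) + (1.2)·(1.2) + (0.2)·(0.2)) / 4 = 30.8/4 = 7.7
  S[X_1,X_2] = ((1.2)·(-2.2) + (2.2)·(-0.2) + (-4.8)·(-0.2) + (1.2)·(1.8) + (0.2)·(0.8)) / 4 = 0.2/4 = 0.05
  S[X_2,X_2] = ((-2.2)·(-2.2) + (-0.2)·(-0.2) + (-0.2)·(-0.2) + (1.8)·(1.8) + (0.8)·(0.8)) / 4 = 8.8/4 = 2.2
  S = [[7.7, 0.05],
 [0.05, 2.2]].

Step 3 — invert S. det(S) = 7.7·2.2 - (0.05)² = 16.9375.
  S^{-1} = (1/det) · [[d, -b], [-b, a]] = [[0.1299, -0.003],
 [-0.003, 0.4546]].

Step 4 — quadratic form (x̄ - mu_0)^T · S^{-1} · (x̄ - mu_0):
  S^{-1} · (x̄ - mu_0) = (-0.1476, -1.2694),
  (x̄ - mu_0)^T · [...] = (-1.2)·(-0.1476) + (-2.8)·(-1.2694) = 3.7314.

Step 5 — scale by n: T² = 5 · 3.7314 = 18.6568.

T² ≈ 18.6568


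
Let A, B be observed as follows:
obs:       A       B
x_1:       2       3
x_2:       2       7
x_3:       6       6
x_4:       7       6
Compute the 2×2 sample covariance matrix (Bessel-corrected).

Step 1 — column means:
  mean(A) = (2 + 2 + 6 + 7) / 4 = 17/4 = 4.25
  mean(B) = (3 + 7 + 6 + 6) / 4 = 22/4 = 5.5

Step 2 — sample covariance S[i,j] = (1/(n-1)) · Σ_k (x_{k,i} - mean_i) · (x_{k,j} - mean_j), with n-1 = 3.
  S[A,A] = ((-2.25)·(-2.25) + (-2.25)·(-2.25) + (1.75)·(1.75) + (2.75)·(2.75)) / 3 = 20.75/3 = 6.9167
  S[A,B] = ((-2.25)·(-2.5) + (-2.25)·(1.5) + (1.75)·(0.5) + (2.75)·(0.5)) / 3 = 4.5/3 = 1.5
  S[B,B] = ((-2.5)·(-2.5) + (1.5)·(1.5) + (0.5)·(0.5) + (0.5)·(0.5)) / 3 = 9/3 = 3

S is symmetric (S[j,i] = S[i,j]). Assembling:

S = [[6.9167, 1.5],
 [1.5, 3]]


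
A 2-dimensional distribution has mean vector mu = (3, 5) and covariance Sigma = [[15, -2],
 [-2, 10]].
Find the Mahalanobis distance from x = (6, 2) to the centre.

Step 1 — centre the observation: (x - mu) = (3, -3).

Step 2 — invert Sigma. det(Sigma) = 15·10 - (-2)² = 146.
  Sigma^{-1} = (1/det) · [[d, -b], [-b, a]] = [[0.0685, 0.0137],
 [0.0137, 0.1027]].

Step 3 — form the quadratic (x - mu)^T · Sigma^{-1} · (x - mu):
  Sigma^{-1} · (x - mu) = (0.1644, -0.2671).
  (x - mu)^T · [Sigma^{-1} · (x - mu)] = (3)·(0.1644) + (-3)·(-0.2671) = 1.2945.

Step 4 — take square root: d = √(1.2945) ≈ 1.1378.

d(x, mu) = √(1.2945) ≈ 1.1378


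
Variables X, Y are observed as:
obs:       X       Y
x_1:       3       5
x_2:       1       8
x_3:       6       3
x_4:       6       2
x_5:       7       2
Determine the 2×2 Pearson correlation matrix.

Step 1 — column means:
  mean(X) = (3 + 1 + 6 + 6 + 7) / 5 = 23/5 = 4.6
  mean(Y) = (5 + 8 + 3 + 2 + 2) / 5 = 20/5 = 4

Step 2 — sample variances and covariances s[i,j] = (1/(n-1)) · Σ_k (x_{k,i} - mean_i) · (x_{k,j} - mean_j), with n-1 = 4:
  s[X,X] = ((-1.6)·(-1.6) + (-3.6)·(-3.6) + (1.4)·(1.4) + (1.4)·(1.4) + (2.4)·(2.4)) / 4 = 25.2/4 = 6.3
  s[X,Y] = ((-1.6)·(1) + (-3.6)·(4) + (1.4)·(-1) + (1.4)·(-2) + (2.4)·(-2)) / 4 = -25/4 = -6.25
  s[Y,Y] = ((1)·(1) + (4)·(4) + (-1)·(-1) + (-2)·(-2) + (-2)·(-2)) / 4 = 26/4 = 6.5
  Sample standard deviations s_i = √(s[i,i]):
  s(X) = √(6.3) = 2.51
  s(Y) = √(6.5) = 2.5495

Step 3 — r_{ij} = s_{ij} / (s_i · s_j):
  r[X,X] = 1 (diagonal).
  r[X,Y] = -6.25 / (2.51 · 2.5495) = -6.25 / 6.3992 = -0.9767
  r[Y,Y] = 1 (diagonal).

R is symmetric with unit diagonal. Assembling:

R = [[1, -0.9767],
 [-0.9767, 1]]


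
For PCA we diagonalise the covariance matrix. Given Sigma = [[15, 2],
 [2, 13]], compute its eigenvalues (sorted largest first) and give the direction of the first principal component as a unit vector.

Step 1 — characteristic polynomial of 2×2 Sigma:
  det(Sigma - λI) = λ² - trace · λ + det = 0.
  trace = 15 + 13 = 28, det = 15·13 - (2)² = 191.
Step 2 — discriminant:
  Δ = trace² - 4·det = 784 - 764 = 20.
Step 3 — eigenvalues:
  λ = (trace ± √Δ)/2 = (28 ± 4.4721)/2,
  λ_1 = 16.2361,  λ_2 = 11.7639.

Step 4 — unit eigenvector for λ_1: solve (Sigma - λ_1 I)v = 0. First row:
  (15 - 16.2361)·v_x + (2)·v_y = 0, i.e. (-1.2361)·v_x + (2)·v_y = 0,
  so v ∝ (b, λ_1 - a) = (2, 1.2361) = u.
  ||u|| = √((2)² + (1.2361)²) = √(5.5279) ≈ 2.3511,
  v_1 = u/||u|| ≈ (0.8507, 0.5257) (||v_1|| = 1).

λ_1 = 16.2361,  λ_2 = 11.7639;  v_1 ≈ (0.8507, 0.5257)


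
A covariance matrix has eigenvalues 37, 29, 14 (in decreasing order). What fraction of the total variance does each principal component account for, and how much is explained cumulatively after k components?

Step 1 — total variance = trace(Sigma) = Σ λ_i = 37 + 29 + 14 = 80.

Step 2 — fraction explained by component i = λ_i / Σ λ:
  PC1: 37/80 = 0.4625
  PC2: 29/80 = 0.3625
  PC3: 14/80 = 0.175

Step 3 — cumulative fraction after k components = (λ_1 + ... + λ_k) / Σ λ:
  k = 1: 37/80 = 0.4625
  k = 2: (37 + 29)/80 = 66/80 = 0.825
  k = 3: (37 + 29 + 14)/80 = 80/80 = 1

Summary (fraction, with percent):

explained: PC1 0.4625 (46.25%), PC2 0.3625 (36.25%), PC3 0.175 (17.5%);  cumulative: 0.4625, 0.825, 1


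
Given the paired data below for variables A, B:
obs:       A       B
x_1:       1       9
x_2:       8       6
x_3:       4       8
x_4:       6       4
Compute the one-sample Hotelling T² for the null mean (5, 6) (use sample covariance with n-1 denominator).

Step 1 — sample mean vector:
  mean(A) = (1 + 8 + 4 + 6) / 4 = 19/4 = 4.75
  mean(B) = (9 + 6 + 8 + 4) / 4 = 27/4 = 6.75
  x̄ = (4.75, 6.75),  deviation x̄ - mu_0 = (4.75, 6.75) - (5, 6) = (-0.25, 0.75).

Step 2 — sample covariance matrix, S[i,j] = (1/(n-1)) · Σ_k (x_{k,i} - mean_i) · (x_{k,j} - mean_j), divisor n-1 = 3:
  S[A,A] = ((-3.75)·(-3.75) + (3.25)·(3.25) + (-0.75)·(-0.75) + (1.25)·(1.25)) / 3 = 26.75/3 = 8.9167
  S[A,B] = ((-3.75)·(2.25) + (3.25)·(-0.75) + (-0.75)·(1.25) + (1.25)·(-2.75)) / 3 = -15.25/3 = -5.0833
  S[B,B] = ((2.25)·(2.25) + (-0.75)·(-0.75) + (1.25)·(1.25) + (-2.75)·(-2.75)) / 3 = 14.75/3 = 4.9167
  S = [[8.9167, -5.0833],
 [-5.0833, 4.9167]].

Step 3 — invert S. det(S) = 8.9167·4.9167 - (-5.0833)² = 18.
  S^{-1} = (1/det) · [[d, -b], [-b, a]] = [[0.2731, 0.2824],
 [0.2824, 0.4954]].

Step 4 — quadratic form (x̄ - mu_0)^T · S^{-1} · (x̄ - mu_0):
  S^{-1} · (x̄ - mu_0) = (0.1435, 0.3009),
  (x̄ - mu_0)^T · [...] = (-0.25)·(0.1435) + (0.75)·(0.3009) = 0.1898.

Step 5 — scale by n: T² = 4 · 0.1898 = 0.7593.

T² ≈ 0.7593


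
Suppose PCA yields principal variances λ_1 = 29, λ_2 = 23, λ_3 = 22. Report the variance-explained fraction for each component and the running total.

Step 1 — total variance = trace(Sigma) = Σ λ_i = 29 + 23 + 22 = 74.

Step 2 — fraction explained by component i = λ_i / Σ λ:
  PC1: 29/74 = 0.3919
  PC2: 23/74 = 0.3108
  PC3: 22/74 = 0.2973

Step 3 — cumulative fraction after k components = (λ_1 + ... + λ_k) / Σ λ:
  k = 1: 29/74 = 0.3919
  k = 2: (29 + 23)/74 = 52/74 = 0.7027
  k = 3: (29 + 23 + 22)/74 = 74/74 = 1

Summary (fraction, with percent):

explained: PC1 0.3919 (39.19%), PC2 0.3108 (31.08%), PC3 0.2973 (29.73%);  cumulative: 0.3919, 0.7027, 1


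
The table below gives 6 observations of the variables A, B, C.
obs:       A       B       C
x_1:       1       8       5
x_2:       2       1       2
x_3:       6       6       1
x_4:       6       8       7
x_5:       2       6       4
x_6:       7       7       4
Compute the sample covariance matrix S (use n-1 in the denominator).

Step 1 — column means:
  mean(A) = (1 + 2 + 6 + 6 + 2 + 7) / 6 = 24/6 = 4
  mean(B) = (8 + 1 + 6 + 8 + 6 + 7) / 6 = 36/6 = 6
  mean(C) = (5 + 2 + 1 + 7 + 4 + 4) / 6 = 23/6 = 3.8333

Step 2 — sample covariance S[i,j] = (1/(n-1)) · Σ_k (x_{k,i} - mean_i) · (x_{k,j} - mean_j), with n-1 = 5.
  S[A,A] = ((-3)·(-3) + (-2)·(-2) + (2)·(2) + (2)·(2) + (-2)·(-2) + (3)·(3)) / 5 = 34/5 = 6.8
  S[A,B] = ((-3)·(2) + (-2)·(-5) + (2)·(0) + (2)·(2) + (-2)·(0) + (3)·(1)) / 5 = 11/5 = 2.2
  S[A,C] = ((-3)·(1.1667) + (-2)·(-1.8333) + (2)·(-2.8333) + (2)·(3.1667) + (-2)·(0.1667) + (3)·(0.1667)) / 5 = 1/5 = 0.2
  S[B,B] = ((2)·(2) + (-5)·(-5) + (0)·(0) + (2)·(2) + (0)·(0) + (1)·(1)) / 5 = 34/5 = 6.8
  S[B,C] = ((2)·(1.1667) + (-5)·(-1.8333) + (0)·(-2.8333) + (2)·(3.1667) + (0)·(0.1667) + (1)·(0.1667)) / 5 = 18/5 = 3.6
  S[C,C] = ((1.1667)·(1.1667) + (-1.8333)·(-1.8333) + (-2.8333)·(-2.8333) + (3.1667)·(3.1667) + (0.1667)·(0.1667) + (0.1667)·(0.1667)) / 5 = 22.8333/5 = 4.5667

S is symmetric (S[j,i] = S[i,j]). Assembling:

S = [[6.8, 2.2, 0.2],
 [2.2, 6.8, 3.6],
 [0.2, 3.6, 4.5667]]


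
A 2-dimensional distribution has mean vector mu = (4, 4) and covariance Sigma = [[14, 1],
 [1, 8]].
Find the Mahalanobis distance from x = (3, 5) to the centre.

Step 1 — centre the observation: (x - mu) = (-1, 1).

Step 2 — invert Sigma. det(Sigma) = 14·8 - (1)² = 111.
  Sigma^{-1} = (1/det) · [[d, -b], [-b, a]] = [[0.0721, -0.009],
 [-0.009, 0.1261]].

Step 3 — form the quadratic (x - mu)^T · Sigma^{-1} · (x - mu):
  Sigma^{-1} · (x - mu) = (-0.0811, 0.1351).
  (x - mu)^T · [Sigma^{-1} · (x - mu)] = (-1)·(-0.0811) + (1)·(0.1351) = 0.2162.

Step 4 — take square root: d = √(0.2162) ≈ 0.465.

d(x, mu) = √(0.2162) ≈ 0.465


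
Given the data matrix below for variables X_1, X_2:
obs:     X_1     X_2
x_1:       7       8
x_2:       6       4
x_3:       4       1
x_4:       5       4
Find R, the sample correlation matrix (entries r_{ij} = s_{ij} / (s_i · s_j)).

Step 1 — column means:
  mean(X_1) = (7 + 6 + 4 + 5) / 4 = 22/4 = 5.5
  mean(X_2) = (8 + 4 + 1 + 4) / 4 = 17/4 = 4.25

Step 2 — sample variances and covariances s[i,j] = (1/(n-1)) · Σ_k (x_{k,i} - mean_i) · (x_{k,j} - mean_j), with n-1 = 3:
  s[X_1,X_1] = ((1.5)·(1.5) + (0.5)·(0.5) + (-1.5)·(-1.5) + (-0.5)·(-0.5)) / 3 = 5/3 = 1.6667
  s[X_1,X_2] = ((1.5)·(3.75) + (0.5)·(-0.25) + (-1.5)·(-3.25) + (-0.5)·(-0.25)) / 3 = 10.5/3 = 3.5
  s[X_2,X_2] = ((3.75)·(3.75) + (-0.25)·(-0.25) + (-3.25)·(-3.25) + (-0.25)·(-0.25)) / 3 = 24.75/3 = 8.25
  Sample standard deviations s_i = √(s[i,i]):
  s(X_1) = √(1.6667) = 1.291
  s(X_2) = √(8.25) = 2.8723

Step 3 — r_{ij} = s_{ij} / (s_i · s_j):
  r[X_1,X_1] = 1 (diagonal).
  r[X_1,X_2] = 3.5 / (1.291 · 2.8723) = 3.5 / 3.7081 = 0.9439
  r[X_2,X_2] = 1 (diagonal).

R is symmetric with unit diagonal. Assembling:

R = [[1, 0.9439],
 [0.9439, 1]]


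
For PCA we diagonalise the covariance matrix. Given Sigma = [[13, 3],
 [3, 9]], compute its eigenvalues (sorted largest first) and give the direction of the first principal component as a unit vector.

Step 1 — characteristic polynomial of 2×2 Sigma:
  det(Sigma - λI) = λ² - trace · λ + det = 0.
  trace = 13 + 9 = 22, det = 13·9 - (3)² = 108.
Step 2 — discriminant:
  Δ = trace² - 4·det = 484 - 432 = 52.
Step 3 — eigenvalues:
  λ = (trace ± √Δ)/2 = (22 ± 7.2111)/2,
  λ_1 = 14.6056,  λ_2 = 7.3944.

Step 4 — unit eigenvector for λ_1: solve (Sigma - λ_1 I)v = 0. First row:
  (13 - 14.6056)·v_x + (3)·v_y = 0, i.e. (-1.6056)·v_x + (3)·v_y = 0,
  so v ∝ (b, λ_1 - a) = (3, 1.6056) = u.
  ||u|| = √((3)² + (1.6056)²) = √(11.5778) ≈ 3.4026,
  v_1 = u/||u|| ≈ (0.8817, 0.4719) (||v_1|| = 1).

λ_1 = 14.6056,  λ_2 = 7.3944;  v_1 ≈ (0.8817, 0.4719)


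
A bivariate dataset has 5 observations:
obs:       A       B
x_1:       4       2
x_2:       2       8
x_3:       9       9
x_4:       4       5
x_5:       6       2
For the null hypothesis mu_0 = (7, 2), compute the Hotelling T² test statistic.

Step 1 — sample mean vector:
  mean(A) = (4 + 2 + 9 + 4 + 6) / 5 = 25/5 = 5
  mean(B) = (2 + 8 + 9 + 5 + 2) / 5 = 26/5 = 5.2
  x̄ = (5, 5.2),  deviation x̄ - mu_0 = (5, 5.2) - (7, 2) = (-2, 3.2).

Step 2 — sample covariance matrix, S[i,j] = (1/(n-1)) · Σ_k (x_{k,i} - mean_i) · (x_{k,j} - mean_j), divisor n-1 = 4:
  S[A,A] = ((-1)·(-1) + (-3)·(-3) + (4)·(4) + (-1)·(-1) + (1)·(1)) / 4 = 28/4 = 7
  S[A,B] = ((-1)·(-3.2) + (-3)·(2.8) + (4)·(3.8) + (-1)·(-0.2) + (1)·(-3.2)) / 4 = 7/4 = 1.75
  S[B,B] = ((-3.2)·(-3.2) + (2.8)·(2.8) + (3.8)·(3.8) + (-0.2)·(-0.2) + (-3.2)·(-3.2)) / 4 = 42.8/4 = 10.7
  S = [[7, 1.75],
 [1.75, 10.7]].

Step 3 — invert S. det(S) = 7·10.7 - (1.75)² = 71.8375.
  S^{-1} = (1/det) · [[d, -b], [-b, a]] = [[0.1489, -0.0244],
 [-0.0244, 0.0974]].

Step 4 — quadratic form (x̄ - mu_0)^T · S^{-1} · (x̄ - mu_0):
  S^{-1} · (x̄ - mu_0) = (-0.3758, 0.3605),
  (x̄ - mu_0)^T · [...] = (-2)·(-0.3758) + (3.2)·(0.3605) = 1.9054.

Step 5 — scale by n: T² = 5 · 1.9054 = 9.5271.

T² ≈ 9.5271


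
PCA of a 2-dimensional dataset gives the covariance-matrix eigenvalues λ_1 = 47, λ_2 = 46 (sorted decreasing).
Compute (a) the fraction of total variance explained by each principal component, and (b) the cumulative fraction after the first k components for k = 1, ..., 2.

Step 1 — total variance = trace(Sigma) = Σ λ_i = 47 + 46 = 93.

Step 2 — fraction explained by component i = λ_i / Σ λ:
  PC1: 47/93 = 0.5054
  PC2: 46/93 = 0.4946

Step 3 — cumulative fraction after k components = (λ_1 + ... + λ_k) / Σ λ:
  k = 1: 47/93 = 0.5054
  k = 2: (47 + 46)/93 = 93/93 = 1

Summary (fraction, with percent):

explained: PC1 0.5054 (50.54%), PC2 0.4946 (49.46%);  cumulative: 0.5054, 1


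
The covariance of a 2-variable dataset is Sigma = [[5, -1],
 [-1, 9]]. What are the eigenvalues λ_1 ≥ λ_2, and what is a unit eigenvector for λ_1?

Step 1 — characteristic polynomial of 2×2 Sigma:
  det(Sigma - λI) = λ² - trace · λ + det = 0.
  trace = 5 + 9 = 14, det = 5·9 - (-1)² = 44.
Step 2 — discriminant:
  Δ = trace² - 4·det = 196 - 176 = 20.
Step 3 — eigenvalues:
  λ = (trace ± √Δ)/2 = (14 ± 4.4721)/2,
  λ_1 = 9.2361,  λ_2 = 4.7639.

Step 4 — unit eigenvector for λ_1: solve (Sigma - λ_1 I)v = 0. First row:
  (5 - 9.2361)·v_x + (-1)·v_y = 0, i.e. (-4.2361)·v_x + (-1)·v_y = 0,
  so v ∝ (b, λ_1 - a) = (-1, 4.2361); multiply by -1 so the first entry is positive: u = (1, -4.2361).
  ||u|| = √((1)² + (-4.2361)²) = √(18.9443) ≈ 4.3525,
  v_1 = u/||u|| ≈ (0.2298, -0.9732) (||v_1|| = 1).

λ_1 = 9.2361,  λ_2 = 4.7639;  v_1 ≈ (0.2298, -0.9732)


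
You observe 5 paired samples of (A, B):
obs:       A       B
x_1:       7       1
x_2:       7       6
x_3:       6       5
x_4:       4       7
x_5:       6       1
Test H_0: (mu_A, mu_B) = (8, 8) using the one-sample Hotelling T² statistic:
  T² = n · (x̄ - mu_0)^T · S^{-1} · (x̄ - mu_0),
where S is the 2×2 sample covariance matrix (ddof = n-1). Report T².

Step 1 — sample mean vector:
  mean(A) = (7 + 7 + 6 + 4 + 6) / 5 = 30/5 = 6
  mean(B) = (1 + 6 + 5 + 7 + 1) / 5 = 20/5 = 4
  x̄ = (6, 4),  deviation x̄ - mu_0 = (6, 4) - (8, 8) = (-2, -4).

Step 2 — sample covariance matrix, S[i,j] = (1/(n-1)) · Σ_k (x_{k,i} - mean_i) · (x_{k,j} - mean_j), divisor n-1 = 4:
  S[A,A] = ((1)·(1) + (1)·(1) + (0)·(0) + (-2)·(-2) + (0)·(0)) / 4 = 6/4 = 1.5
  S[A,B] = ((1)·(-3) + (1)·(2) + (0)·(1) + (-2)·(3) + (0)·(-3)) / 4 = -7/4 = -1.75
  S[B,B] = ((-3)·(-3) + (2)·(2) + (1)·(1) + (3)·(3) + (-3)·(-3)) / 4 = 32/4 = 8
  S = [[1.5, -1.75],
 [-1.75, 8]].

Step 3 — invert S. det(S) = 1.5·8 - (-1.75)² = 8.9375.
  S^{-1} = (1/det) · [[d, -b], [-b, a]] = [[0.8951, 0.1958],
 [0.1958, 0.1678]].

Step 4 — quadratic form (x̄ - mu_0)^T · S^{-1} · (x̄ - mu_0):
  S^{-1} · (x̄ - mu_0) = (-2.5734, -1.0629),
  (x̄ - mu_0)^T · [...] = (-2)·(-2.5734) + (-4)·(-1.0629) = 9.3986.

Step 5 — scale by n: T² = 5 · 9.3986 = 46.993.

T² ≈ 46.993


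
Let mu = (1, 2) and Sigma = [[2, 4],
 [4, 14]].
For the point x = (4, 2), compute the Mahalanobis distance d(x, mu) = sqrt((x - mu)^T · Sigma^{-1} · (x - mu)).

Step 1 — centre the observation: (x - mu) = (3, 0).

Step 2 — invert Sigma. det(Sigma) = 2·14 - (4)² = 12.
  Sigma^{-1} = (1/det) · [[d, -b], [-b, a]] = [[1.1667, -0.3333],
 [-0.3333, 0.1667]].

Step 3 — form the quadratic (x - mu)^T · Sigma^{-1} · (x - mu):
  Sigma^{-1} · (x - mu) = (3.5, -1).
  (x - mu)^T · [Sigma^{-1} · (x - mu)] = (3)·(3.5) + (0)·(-1) = 10.5.

Step 4 — take square root: d = √(10.5) ≈ 3.2404.

d(x, mu) = √(10.5) ≈ 3.2404


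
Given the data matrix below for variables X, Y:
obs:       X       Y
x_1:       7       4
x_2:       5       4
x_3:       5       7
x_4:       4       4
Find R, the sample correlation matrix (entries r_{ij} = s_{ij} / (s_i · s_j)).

Step 1 — column means:
  mean(X) = (7 + 5 + 5 + 4) / 4 = 21/4 = 5.25
  mean(Y) = (4 + 4 + 7 + 4) / 4 = 19/4 = 4.75

Step 2 — sample variances and covariances s[i,j] = (1/(n-1)) · Σ_k (x_{k,i} - mean_i) · (x_{k,j} - mean_j), with n-1 = 3:
  s[X,X] = ((1.75)·(1.75) + (-0.25)·(-0.25) + (-0.25)·(-0.25) + (-1.25)·(-1.25)) / 3 = 4.75/3 = 1.5833
  s[X,Y] = ((1.75)·(-0.75) + (-0.25)·(-0.75) + (-0.25)·(2.25) + (-1.25)·(-0.75)) / 3 = -0.75/3 = -0.25
  s[Y,Y] = ((-0.75)·(-0.75) + (-0.75)·(-0.75) + (2.25)·(2.25) + (-0.75)·(-0.75)) / 3 = 6.75/3 = 2.25
  Sample standard deviations s_i = √(s[i,i]):
  s(X) = √(1.5833) = 1.2583
  s(Y) = √(2.25) = 1.5

Step 3 — r_{ij} = s_{ij} / (s_i · s_j):
  r[X,X] = 1 (diagonal).
  r[X,Y] = -0.25 / (1.2583 · 1.5) = -0.25 / 1.8875 = -0.1325
  r[Y,Y] = 1 (diagonal).

R is symmetric with unit diagonal. Assembling:

R = [[1, -0.1325],
 [-0.1325, 1]]


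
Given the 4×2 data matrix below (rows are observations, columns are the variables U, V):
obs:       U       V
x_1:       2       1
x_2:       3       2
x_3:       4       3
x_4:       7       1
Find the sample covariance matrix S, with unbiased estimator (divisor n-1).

Step 1 — column means:
  mean(U) = (2 + 3 + 4 + 7) / 4 = 16/4 = 4
  mean(V) = (1 + 2 + 3 + 1) / 4 = 7/4 = 1.75

Step 2 — sample covariance S[i,j] = (1/(n-1)) · Σ_k (x_{k,i} - mean_i) · (x_{k,j} - mean_j), with n-1 = 3.
  S[U,U] = ((-2)·(-2) + (-1)·(-1) + (0)·(0) + (3)·(3)) / 3 = 14/3 = 4.6667
  S[U,V] = ((-2)·(-0.75) + (-1)·(0.25) + (0)·(1.25) + (3)·(-0.75)) / 3 = -1/3 = -0.3333
  S[V,V] = ((-0.75)·(-0.75) + (0.25)·(0.25) + (1.25)·(1.25) + (-0.75)·(-0.75)) / 3 = 2.75/3 = 0.9167

S is symmetric (S[j,i] = S[i,j]). Assembling:

S = [[4.6667, -0.3333],
 [-0.3333, 0.9167]]
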